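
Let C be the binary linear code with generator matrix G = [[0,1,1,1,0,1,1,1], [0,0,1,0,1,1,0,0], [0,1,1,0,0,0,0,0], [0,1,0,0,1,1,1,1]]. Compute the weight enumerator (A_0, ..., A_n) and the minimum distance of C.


Weight distribution: A_0 = 1, A_2 = 3, A_3 = 4, A_4 = 3, A_5 = 4, A_6 = 1. Minimum distance d = 2.

Enumerate all 2^4 = 16 messages m ∈ F_2^4.
For each, compute codeword c = mG in F_2^8, then tally its weight.
  m = 0000 → c = 00000000, weight = 0.
  m = 1000 → c = 01110111, weight = 6.
  m = 0100 → c = 00101100, weight = 3.
  m = 1100 → c = 01011011, weight = 5.
  m = 0010 → c = 01100000, weight = 2.
  m = 1010 → c = 00010111, weight = 4.
  m = 0110 → c = 01001100, weight = 3.
  m = 1110 → c = 00111011, weight = 5.
  m = 0001 → c = 01001111, weight = 5.
  m = 1001 → c = 00111000, weight = 3.
  m = 0101 → c = 01100011, weight = 4.
  m = 1101 → c = 00010100, weight = 2.
  m = 0011 → c = 00101111, weight = 5.
  m = 1011 → c = 01011000, weight = 3.
  m = 0111 → c = 00000011, weight = 2.
  m = 1111 → c = 01110100, weight = 4.
Tally weights:
  weight 0: 1 codewords.
  weight 2: 3 codewords.
  weight 3: 4 codewords.
  weight 4: 3 codewords.
  weight 5: 4 codewords.
  weight 6: 1 codewords.
Minimum distance d = smallest w > 0 with A_w > 0 = 2.
Sanity: Σ A_w = 16 = 2^4 = 16 ✓.


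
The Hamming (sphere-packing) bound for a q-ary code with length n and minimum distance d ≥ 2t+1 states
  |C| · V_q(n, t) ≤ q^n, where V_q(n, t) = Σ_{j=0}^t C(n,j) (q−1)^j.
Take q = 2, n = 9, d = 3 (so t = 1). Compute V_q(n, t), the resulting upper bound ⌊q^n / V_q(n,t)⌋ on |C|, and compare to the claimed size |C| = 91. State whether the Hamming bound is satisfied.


V_q(n, t) = 10, q^n = 512, Hamming bound = 51, |C| = 91 > bound (violated).

Step 1: Compute V_q(n, t) = Σ_{j=0}^1 C(n, j) (q−1)^j.
  j = 0: C(9,0)·(1)^0 = 1·1 = 1.
  j = 1: C(9,1)·(1)^1 = 9·1 = 9.
  V_q(n, t) = 1 + 9 = 10.
Step 2: q^n = 2^9 = 512.
Step 3: Hamming bound ⌊q^n / V_q(n,t)⌋ = ⌊512/10⌋ = 51.
Step 4: Compare |C| = 91 to 51: violated.
The claimed |C| lies above the Hamming bound, so no 2-ary code of length 9 with d ≥ 3 can have 91 codewords.


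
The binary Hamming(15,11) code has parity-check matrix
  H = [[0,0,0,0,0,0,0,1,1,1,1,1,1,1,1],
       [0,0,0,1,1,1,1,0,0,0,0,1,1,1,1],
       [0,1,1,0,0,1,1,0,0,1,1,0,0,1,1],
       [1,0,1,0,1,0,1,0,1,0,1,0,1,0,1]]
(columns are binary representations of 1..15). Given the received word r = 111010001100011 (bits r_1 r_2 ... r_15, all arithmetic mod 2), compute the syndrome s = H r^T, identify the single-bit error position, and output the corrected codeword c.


s = (0, 1, 1, 1)^T, error position = 7, corrected codeword c = 111010101100011

Compute s = H r^T mod 2 one row at a time:
  s_1 = 0 + 1 + 1 + 0 + 0 + 0 + 1 + 1 = 4 ≡ 0 (mod 2).
  s_2 = 0 + 1 + 0 + 0 + 0 + 0 + 1 + 1 = 3 ≡ 1 (mod 2).
  s_3 = 1 + 1 + 0 + 0 + 1 + 0 + 1 + 1 = 5 ≡ 1 (mod 2).
  s_4 = 1 + 1 + 1 + 0 + 1 + 0 + 0 + 1 = 5 ≡ 1 (mod 2).
s = (0, 1, 1, 1)^T — this equals column 7 of H (binary 0111), so error is at position 7.
Correct: flip bit 7 of r = 111010001100011 to get c = 111010101100011.


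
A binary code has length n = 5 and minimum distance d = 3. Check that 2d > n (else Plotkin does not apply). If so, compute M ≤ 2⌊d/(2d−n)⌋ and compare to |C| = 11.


Plotkin bound M ≤ 6; given |C| = 11 > bound (violated).

Check applicability: 2d = 6, n = 5.
2d − n = 1 > 0, so Plotkin applies.
Compute d/(2d−n) = 3/1 ≈ 3.0000.
⌊d/(2d−n)⌋ = 3.
Plotkin bound: M ≤ 2·3 = 6.
Given |C| = 11, check: VIOLATED.
This |C| is above the Plotkin bound, so no binary code with n = 5, d = 3 and 11 codewords exists.


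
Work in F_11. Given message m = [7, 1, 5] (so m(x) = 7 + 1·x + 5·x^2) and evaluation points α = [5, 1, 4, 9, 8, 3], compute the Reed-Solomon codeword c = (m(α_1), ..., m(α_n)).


c = [5, 2, 3, 3, 5, 0]

Message polynomial: m(x) = 7 + 1·x + 5·x^2 (mod 11).
For each evaluation point α_i, compute m(α_i) mod 11:
  α_1 = 5: Horner steps 5 → 4 → 5, so m(5) = 5.
  α_2 = 1: Horner steps 5 → 6 → 2, so m(1) = 2.
  α_3 = 4: Horner steps 5 → 10 → 3, so m(4) = 3.
  α_4 = 9: Horner steps 5 → 2 → 3, so m(9) = 3.
  α_5 = 8: Horner steps 5 → 8 → 5, so m(8) = 5.
  α_6 = 3: Horner steps 5 → 5 → 0, so m(3) = 0.
Codeword c = [5, 2, 3, 3, 5, 0] ∈ F_11^6.


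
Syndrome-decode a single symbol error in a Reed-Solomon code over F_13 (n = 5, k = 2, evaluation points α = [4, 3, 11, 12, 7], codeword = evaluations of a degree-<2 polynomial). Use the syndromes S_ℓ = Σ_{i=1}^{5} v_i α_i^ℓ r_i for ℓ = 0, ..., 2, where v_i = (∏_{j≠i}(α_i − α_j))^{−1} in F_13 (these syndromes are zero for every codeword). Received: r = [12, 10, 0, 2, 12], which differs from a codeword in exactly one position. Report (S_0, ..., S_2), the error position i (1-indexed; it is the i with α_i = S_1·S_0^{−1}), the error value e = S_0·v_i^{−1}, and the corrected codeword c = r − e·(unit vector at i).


S = (12, 6, 3), error at position 5, error magnitude e = 7, c = [12, 10, 0, 2, 5].

Step 1: column multipliers v_i = (∏_{j≠i}(α_i − α_j))^{−1} mod 13.
  i = 1 (α = 4): (4−3)(4−11)(4−12)(4−7) = 1·(−7)·(−8)·(−3) = −168 ≡ 1, so v_1 = 1^{−1} = 1 (mod 13).
  i = 2 (α = 3): (3−4)(3−11)(3−12)(3−7) = (−1)·(−8)·(−9)·(−4) = 288 ≡ 2, so v_2 = 2^{−1} = 7 (mod 13).
  i = 3 (α = 11): (11−4)(11−3)(11−12)(11−7) = 7·8·(−1)·4 = −224 ≡ 10, so v_3 = 10^{−1} = 4 (mod 13).
  i = 4 (α = 12): (12−4)(12−3)(12−11)(12−7) = 8·9·1·5 = 360 ≡ 9, so v_4 = 9^{−1} = 3 (mod 13).
  i = 5 (α = 7): (7−4)(7−3)(7−11)(7−12) = 3·4·(−4)·(−5) = 240 ≡ 6, so v_5 = 6^{−1} = 11 (mod 13).
  v = [1, 7, 4, 3, 11].
Step 2: syndromes of r = [12, 10, 0, 2, 12] (all sums mod 13).
  S_0 = Σ v_i r_i = 1·12 + 7·10 + 4·0 + 3·2 + 11·12 = 220 ≡ 12.
  S_1 = Σ v_i α_i r_i = 1·4·12 + 7·3·10 + 4·11·0 + 3·12·2 + 11·7·12 = 1254 ≡ 6.
  α_i^2 mod 13 = [3, 9, 4, 1, 10].
  S_2 = Σ v_i α_i^2 r_i = 1·3·12 + 7·9·10 + 4·4·0 + 3·1·2 + 11·10·12 = 1992 ≡ 3.
  S = (12, 6, 3) ≠ 0, so r is not a codeword (an error is present).
Step 3: locate the error. For a single error e at position i, S_ℓ = v_i·e·α_i^ℓ, so α_err = S_1/S_0.
  S_0^{−1} = 12^{−1} = 12 (mod 13), so α_err = 6·12 = 72 ≡ 7 = α_5. Error position i = 5.
  Consistency check: S_2/S_1 = 3·11 = 33 ≡ 7 = α_err ✓ (single-error assumption holds).
Step 4: error magnitude e = S_0/v_5 = S_0·∏_{j≠5}(α_5 − α_j) = 12·6 = 72 ≡ 7 (mod 13).
Step 5: correct position 5: c_5 = r_5 − e = 12 − 7 ≡ 5 (mod 13). Hence c = [12, 10, 0, 2, 5].
  Check: interpolating c through the α_i gives m(x) = 4 + 2·x (degree < 2) with m(α_i) = c_i for every i, so c is indeed a codeword.


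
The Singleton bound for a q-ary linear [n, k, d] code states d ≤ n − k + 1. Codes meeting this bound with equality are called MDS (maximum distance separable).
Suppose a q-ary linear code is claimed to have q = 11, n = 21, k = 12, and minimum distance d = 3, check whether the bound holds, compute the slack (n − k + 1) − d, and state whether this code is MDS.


Singleton RHS = n − k + 1 = 10, slack = 7, bound satisfied, not MDS.

Singleton bound: d ≤ n − k + 1.
Here n = 21, k = 12, so n − k + 1 = 10.
Given d = 3, check d ≤ 10: YES.
Slack = (n − k + 1) − d = 7.
The code is NOT MDS (slack = 7 > 0).
Description: the claimed parameters are [21, 12, 3]_11; such a code would be non-MDS.


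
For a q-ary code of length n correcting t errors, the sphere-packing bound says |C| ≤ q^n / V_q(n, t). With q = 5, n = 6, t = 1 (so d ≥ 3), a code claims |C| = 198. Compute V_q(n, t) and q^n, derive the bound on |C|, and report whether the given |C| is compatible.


V_q(n, t) = 25, q^n = 15625, Hamming bound = 625, |C| = 198 ≤ bound (satisfied).

Step 1: Compute V_q(n, t) = Σ_{j=0}^1 C(n, j) (q−1)^j.
  j = 0: C(6,0)·(4)^0 = 1·1 = 1.
  j = 1: C(6,1)·(4)^1 = 6·4 = 24.
  V_q(n, t) = 1 + 24 = 25.
Step 2: q^n = 5^6 = 15625.
Step 3: Hamming bound ⌊q^n / V_q(n,t)⌋ = ⌊15625/25⌋ = 625.
Step 4: Compare |C| = 198 to 625: satisfied.
The claimed |C| lies below the Hamming bound.


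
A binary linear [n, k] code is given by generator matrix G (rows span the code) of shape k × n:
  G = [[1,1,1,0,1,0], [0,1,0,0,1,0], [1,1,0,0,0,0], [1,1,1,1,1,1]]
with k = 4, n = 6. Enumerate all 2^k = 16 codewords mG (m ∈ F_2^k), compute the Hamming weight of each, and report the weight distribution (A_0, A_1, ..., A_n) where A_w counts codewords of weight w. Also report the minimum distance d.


Weight distribution: A_0 = 1, A_2 = 7, A_4 = 7, A_6 = 1. Minimum distance d = 2.

Enumerate all 2^4 = 16 messages m ∈ F_2^4.
For each, compute codeword c = mG in F_2^6, then tally its weight.
  m = 0000 → c = 000000, weight = 0.
  m = 1000 → c = 111010, weight = 4.
  m = 0100 → c = 010010, weight = 2.
  m = 1100 → c = 101000, weight = 2.
  m = 0010 → c = 110000, weight = 2.
  m = 1010 → c = 001010, weight = 2.
  m = 0110 → c = 100010, weight = 2.
  m = 1110 → c = 011000, weight = 2.
  m = 0001 → c = 111111, weight = 6.
  m = 1001 → c = 000101, weight = 2.
  m = 0101 → c = 101101, weight = 4.
  m = 1101 → c = 010111, weight = 4.
  m = 0011 → c = 001111, weight = 4.
  m = 1011 → c = 110101, weight = 4.
  m = 0111 → c = 011101, weight = 4.
  m = 1111 → c = 100111, weight = 4.
Tally weights:
  weight 0: 1 codewords.
  weight 2: 7 codewords.
  weight 4: 7 codewords.
  weight 6: 1 codewords.
Minimum distance d = smallest w > 0 with A_w > 0 = 2.
Sanity: Σ A_w = 16 = 2^4 = 16 ✓.


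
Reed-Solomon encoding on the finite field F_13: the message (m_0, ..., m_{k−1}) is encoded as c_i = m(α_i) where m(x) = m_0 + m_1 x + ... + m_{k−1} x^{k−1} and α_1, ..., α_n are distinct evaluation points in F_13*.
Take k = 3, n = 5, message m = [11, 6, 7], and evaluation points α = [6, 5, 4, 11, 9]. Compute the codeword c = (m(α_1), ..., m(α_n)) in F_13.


c = [0, 8, 4, 1, 8]

Message polynomial: m(x) = 11 + 6·x + 7·x^2 (mod 13).
For each evaluation point α_i, compute m(α_i) mod 13:
  α_1 = 6: Horner steps 7 → 9 → 0, so m(6) = 0.
  α_2 = 5: Horner steps 7 → 2 → 8, so m(5) = 8.
  α_3 = 4: Horner steps 7 → 8 → 4, so m(4) = 4.
  α_4 = 11: Horner steps 7 → 5 → 1, so m(11) = 1.
  α_5 = 9: Horner steps 7 → 4 → 8, so m(9) = 8.
Codeword c = [0, 8, 4, 1, 8] ∈ F_13^5.


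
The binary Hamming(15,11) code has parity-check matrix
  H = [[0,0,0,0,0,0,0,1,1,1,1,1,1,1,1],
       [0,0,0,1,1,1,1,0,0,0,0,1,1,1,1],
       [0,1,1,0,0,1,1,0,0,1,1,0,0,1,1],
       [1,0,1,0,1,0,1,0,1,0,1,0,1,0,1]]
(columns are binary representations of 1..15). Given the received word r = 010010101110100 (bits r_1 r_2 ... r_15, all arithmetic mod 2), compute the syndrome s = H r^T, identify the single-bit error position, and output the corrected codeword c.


s = (0, 1, 0, 1)^T, error position = 5, corrected codeword c = 010000101110100

Compute s = H r^T mod 2 one row at a time:
  s_1 = 0 + 1 + 1 + 1 + 0 + 1 + 0 + 0 = 4 ≡ 0 (mod 2).
  s_2 = 0 + 1 + 0 + 1 + 0 + 1 + 0 + 0 = 3 ≡ 1 (mod 2).
  s_3 = 1 + 0 + 0 + 1 + 1 + 1 + 0 + 0 = 4 ≡ 0 (mod 2).
  s_4 = 0 + 0 + 1 + 1 + 1 + 1 + 1 + 0 = 5 ≡ 1 (mod 2).
s = (0, 1, 0, 1)^T — this equals column 5 of H (binary 0101), so error is at position 5.
Correct: flip bit 5 of r = 010010101110100 to get c = 010000101110100.


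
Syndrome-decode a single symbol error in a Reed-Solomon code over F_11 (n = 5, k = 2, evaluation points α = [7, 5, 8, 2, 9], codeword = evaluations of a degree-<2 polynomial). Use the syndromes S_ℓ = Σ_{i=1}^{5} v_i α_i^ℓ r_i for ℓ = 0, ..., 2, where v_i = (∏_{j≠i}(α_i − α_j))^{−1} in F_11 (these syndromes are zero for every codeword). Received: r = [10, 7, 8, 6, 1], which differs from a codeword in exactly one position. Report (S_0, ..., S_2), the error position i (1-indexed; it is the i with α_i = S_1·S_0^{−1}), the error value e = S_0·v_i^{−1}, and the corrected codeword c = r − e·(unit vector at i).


S = (8, 1, 7), error at position 1, error magnitude e = 6, c = [4, 7, 8, 6, 1].

Step 1: column multipliers v_i = (∏_{j≠i}(α_i − α_j))^{−1} mod 11.
  i = 1 (α = 7): (7−5)(7−8)(7−2)(7−9) = 2·(−1)·5·(−2) = 20 ≡ 9, so v_1 = 9^{−1} = 5 (mod 11).
  i = 2 (α = 5): (5−7)(5−8)(5−2)(5−9) = (−2)·(−3)·3·(−4) = −72 ≡ 5, so v_2 = 5^{−1} = 9 (mod 11).
  i = 3 (α = 8): (8−7)(8−5)(8−2)(8−9) = 1·3·6·(−1) = −18 ≡ 4, so v_3 = 4^{−1} = 3 (mod 11).
  i = 4 (α = 2): (2−7)(2−5)(2−8)(2−9) = (−5)·(−3)·(−6)·(−7) = 630 ≡ 3, so v_4 = 3^{−1} = 4 (mod 11).
  i = 5 (α = 9): (9−7)(9−5)(9−8)(9−2) = 2·4·1·7 = 56 ≡ 1, so v_5 = 1^{−1} = 1 (mod 11).
  v = [5, 9, 3, 4, 1].
Step 2: syndromes of r = [10, 7, 8, 6, 1] (all sums mod 11).
  S_0 = Σ v_i r_i = 5·10 + 9·7 + 3·8 + 4·6 + 1·1 = 162 ≡ 8.
  S_1 = Σ v_i α_i r_i = 5·7·10 + 9·5·7 + 3·8·8 + 4·2·6 + 1·9·1 = 914 ≡ 1.
  α_i^2 mod 11 = [5, 3, 9, 4, 4].
  S_2 = Σ v_i α_i^2 r_i = 5·5·10 + 9·3·7 + 3·9·8 + 4·4·6 + 1·4·1 = 755 ≡ 7.
  S = (8, 1, 7) ≠ 0, so r is not a codeword (an error is present).
Step 3: locate the error. For a single error e at position i, S_ℓ = v_i·e·α_i^ℓ, so α_err = S_1/S_0.
  S_0^{−1} = 8^{−1} = 7 (mod 11), so α_err = 1·7 = 7 ≡ 7 = α_1. Error position i = 1.
  Consistency check: S_2/S_1 = 7·1 = 7 ≡ 7 = α_err ✓ (single-error assumption holds).
Step 4: error magnitude e = S_0/v_1 = S_0·∏_{j≠1}(α_1 − α_j) = 8·9 = 72 ≡ 6 (mod 11).
Step 5: correct position 1: c_1 = r_1 − e = 10 − 6 ≡ 4 (mod 11). Hence c = [4, 7, 8, 6, 1].
  Check: interpolating c through the α_i gives m(x) = 9 + 4·x (degree < 2) with m(α_i) = c_i for every i, so c is indeed a codeword.


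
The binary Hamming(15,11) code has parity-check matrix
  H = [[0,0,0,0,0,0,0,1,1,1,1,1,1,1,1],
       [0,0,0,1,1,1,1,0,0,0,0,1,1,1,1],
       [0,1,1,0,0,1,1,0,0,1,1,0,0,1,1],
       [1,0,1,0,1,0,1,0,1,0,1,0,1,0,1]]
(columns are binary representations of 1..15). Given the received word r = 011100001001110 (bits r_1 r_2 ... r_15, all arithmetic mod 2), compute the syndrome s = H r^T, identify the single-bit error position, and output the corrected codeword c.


s = (0, 0, 1, 1)^T, error position = 3, corrected codeword c = 010100001001110

Compute s = H r^T mod 2 one row at a time:
  s_1 = 0 + 1 + 0 + 0 + 1 + 1 + 1 + 0 = 4 ≡ 0 (mod 2).
  s_2 = 1 + 0 + 0 + 0 + 1 + 1 + 1 + 0 = 4 ≡ 0 (mod 2).
  s_3 = 1 + 1 + 0 + 0 + 0 + 0 + 1 + 0 = 3 ≡ 1 (mod 2).
  s_4 = 0 + 1 + 0 + 0 + 1 + 0 + 1 + 0 = 3 ≡ 1 (mod 2).
s = (0, 0, 1, 1)^T — this equals column 3 of H (binary 0011), so error is at position 3.
Correct: flip bit 3 of r = 011100001001110 to get c = 010100001001110.


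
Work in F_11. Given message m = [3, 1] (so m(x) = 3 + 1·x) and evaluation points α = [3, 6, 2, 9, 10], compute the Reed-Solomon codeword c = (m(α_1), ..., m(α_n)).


c = [6, 9, 5, 1, 2]

Message polynomial: m(x) = 3 + 1·x (mod 11).
For each evaluation point α_i, compute m(α_i) mod 11:
  α_1 = 3: Horner steps 1 → 6, so m(3) = 6.
  α_2 = 6: Horner steps 1 → 9, so m(6) = 9.
  α_3 = 2: Horner steps 1 → 5, so m(2) = 5.
  α_4 = 9: Horner steps 1 → 1, so m(9) = 1.
  α_5 = 10: Horner steps 1 → 2, so m(10) = 2.
Codeword c = [6, 9, 5, 1, 2] ∈ F_11^5.


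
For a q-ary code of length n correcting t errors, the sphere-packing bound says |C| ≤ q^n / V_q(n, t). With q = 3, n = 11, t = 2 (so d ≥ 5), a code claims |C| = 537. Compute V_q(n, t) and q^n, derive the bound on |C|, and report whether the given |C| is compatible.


V_q(n, t) = 243, q^n = 177147, Hamming bound = 729, |C| = 537 ≤ bound (satisfied).

Step 1: Compute V_q(n, t) = Σ_{j=0}^2 C(n, j) (q−1)^j.
  j = 0: C(11,0)·(2)^0 = 1·1 = 1.
  j = 1: C(11,1)·(2)^1 = 11·2 = 22.
  j = 2: C(11,2)·(2)^2 = 55·4 = 220.
  V_q(n, t) = 1 + 22 + 220 = 243.
Step 2: q^n = 3^11 = 177147.
Step 3: Hamming bound ⌊q^n / V_q(n,t)⌋ = ⌊177147/243⌋ = 729.
Step 4: Compare |C| = 537 to 729: satisfied.
The claimed |C| lies below the Hamming bound.


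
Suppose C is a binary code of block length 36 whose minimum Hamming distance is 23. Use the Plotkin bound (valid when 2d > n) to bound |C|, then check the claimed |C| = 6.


Plotkin bound M ≤ 4; given |C| = 6 > bound (violated).

Check applicability: 2d = 46, n = 36.
2d − n = 10 > 0, so Plotkin applies.
Compute d/(2d−n) = 23/10 ≈ 2.3000.
⌊d/(2d−n)⌋ = 2.
Plotkin bound: M ≤ 2·2 = 4.
Given |C| = 6, check: VIOLATED.
This |C| is above the Plotkin bound, so no binary code with n = 36, d = 23 and 6 codewords exists.


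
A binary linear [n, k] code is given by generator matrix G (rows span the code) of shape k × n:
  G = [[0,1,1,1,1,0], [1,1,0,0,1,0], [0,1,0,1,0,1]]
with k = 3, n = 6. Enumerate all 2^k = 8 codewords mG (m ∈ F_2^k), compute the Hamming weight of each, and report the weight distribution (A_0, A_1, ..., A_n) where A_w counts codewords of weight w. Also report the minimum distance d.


Weight distribution: A_0 = 1, A_3 = 4, A_4 = 3. Minimum distance d = 3.

Enumerate all 2^3 = 8 messages m ∈ F_2^3.
For each, compute codeword c = mG in F_2^6, then tally its weight.
  m = 000 → c = 000000, weight = 0.
  m = 100 → c = 011110, weight = 4.
  m = 010 → c = 110010, weight = 3.
  m = 110 → c = 101100, weight = 3.
  m = 001 → c = 010101, weight = 3.
  m = 101 → c = 001011, weight = 3.
  m = 011 → c = 100111, weight = 4.
  m = 111 → c = 111001, weight = 4.
Tally weights:
  weight 0: 1 codewords.
  weight 3: 4 codewords.
  weight 4: 3 codewords.
Minimum distance d = smallest w > 0 with A_w > 0 = 3.
Sanity: Σ A_w = 8 = 2^3 = 8 ✓.


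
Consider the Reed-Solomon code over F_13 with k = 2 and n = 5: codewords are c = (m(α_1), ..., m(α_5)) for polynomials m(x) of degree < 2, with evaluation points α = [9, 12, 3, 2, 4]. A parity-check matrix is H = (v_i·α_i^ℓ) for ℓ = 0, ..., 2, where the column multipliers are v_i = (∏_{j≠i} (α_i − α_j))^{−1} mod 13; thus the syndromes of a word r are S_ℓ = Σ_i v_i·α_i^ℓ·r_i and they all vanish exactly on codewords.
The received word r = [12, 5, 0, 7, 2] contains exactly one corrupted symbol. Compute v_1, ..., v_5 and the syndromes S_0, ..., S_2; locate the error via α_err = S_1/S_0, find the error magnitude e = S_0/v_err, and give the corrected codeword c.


S = (10, 7, 1), error at position 4, error magnitude e = 9, c = [12, 5, 0, 11, 2].

Step 1: column multipliers v_i = (∏_{j≠i}(α_i − α_j))^{−1} mod 13.
  i = 1 (α = 9): (9−12)(9−3)(9−2)(9−4) = (−3)·6·7·5 = −630 ≡ 7, so v_1 = 7^{−1} = 2 (mod 13).
  i = 2 (α = 12): (12−9)(12−3)(12−2)(12−4) = 3·9·10·8 = 2160 ≡ 2, so v_2 = 2^{−1} = 7 (mod 13).
  i = 3 (α = 3): (3−9)(3−12)(3−2)(3−4) = (−6)·(−9)·1·(−1) = −54 ≡ 11, so v_3 = 11^{−1} = 6 (mod 13).
  i = 4 (α = 2): (2−9)(2−12)(2−3)(2−4) = (−7)·(−10)·(−1)·(−2) = 140 ≡ 10, so v_4 = 10^{−1} = 4 (mod 13).
  i = 5 (α = 4): (4−9)(4−12)(4−3)(4−2) = (−5)·(−8)·1·2 = 80 ≡ 2, so v_5 = 2^{−1} = 7 (mod 13).
  v = [2, 7, 6, 4, 7].
Step 2: syndromes of r = [12, 5, 0, 7, 2] (all sums mod 13).
  S_0 = Σ v_i r_i = 2·12 + 7·5 + 6·0 + 4·7 + 7·2 = 101 ≡ 10.
  S_1 = Σ v_i α_i r_i = 2·9·12 + 7·12·5 + 6·3·0 + 4·2·7 + 7·4·2 = 748 ≡ 7.
  α_i^2 mod 13 = [3, 1, 9, 4, 3].
  S_2 = Σ v_i α_i^2 r_i = 2·3·12 + 7·1·5 + 6·9·0 + 4·4·7 + 7·3·2 = 261 ≡ 1.
  S = (10, 7, 1) ≠ 0, so r is not a codeword (an error is present).
Step 3: locate the error. For a single error e at position i, S_ℓ = v_i·e·α_i^ℓ, so α_err = S_1/S_0.
  S_0^{−1} = 10^{−1} = 4 (mod 13), so α_err = 7·4 = 28 ≡ 2 = α_4. Error position i = 4.
  Consistency check: S_2/S_1 = 1·2 = 2 ≡ 2 = α_err ✓ (single-error assumption holds).
Step 4: error magnitude e = S_0/v_4 = S_0·∏_{j≠4}(α_4 − α_j) = 10·10 = 100 ≡ 9 (mod 13).
Step 5: correct position 4: c_4 = r_4 − e = 7 − 9 ≡ 11 (mod 13). Hence c = [12, 5, 0, 11, 2].
  Check: interpolating c through the α_i gives m(x) = 7 + 2·x (degree < 2) with m(α_i) = c_i for every i, so c is indeed a codeword.


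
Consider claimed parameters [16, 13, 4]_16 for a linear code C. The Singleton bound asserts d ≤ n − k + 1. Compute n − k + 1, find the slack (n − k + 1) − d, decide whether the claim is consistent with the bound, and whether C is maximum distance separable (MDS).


Singleton RHS = n − k + 1 = 4, slack = 0, bound satisfied, MDS.

Singleton bound: d ≤ n − k + 1.
Here n = 16, k = 13, so n − k + 1 = 4.
Given d = 4, check d ≤ 4: YES.
Slack = (n − k + 1) − d = 0.
The code is MDS (slack = 0).
Description: the claimed parameters are [16, 13, 4]_16; such a code would be MDS (meets Singleton bound).


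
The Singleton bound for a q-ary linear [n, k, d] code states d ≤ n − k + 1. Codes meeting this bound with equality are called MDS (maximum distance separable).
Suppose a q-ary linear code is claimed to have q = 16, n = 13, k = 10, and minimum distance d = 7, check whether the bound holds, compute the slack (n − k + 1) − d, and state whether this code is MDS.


Singleton RHS = n − k + 1 = 4, slack = -3, bound violated (no such code; not MDS).

Singleton bound: d ≤ n − k + 1.
Here n = 13, k = 10, so n − k + 1 = 4.
Given d = 7, check d ≤ 4: NO.
Slack = (n − k + 1) − d = -3.
The slack is negative: d = 7 exceeds n − k + 1 = 4 by 3, so the Singleton bound is violated and no linear [13, 10, 7]_16 code can exist. In particular it is not MDS (MDS requires d = n − k + 1 exactly).
Description: the claimed parameters are [13, 10, 7]_16; such a code would be impossible (violates the Singleton bound).


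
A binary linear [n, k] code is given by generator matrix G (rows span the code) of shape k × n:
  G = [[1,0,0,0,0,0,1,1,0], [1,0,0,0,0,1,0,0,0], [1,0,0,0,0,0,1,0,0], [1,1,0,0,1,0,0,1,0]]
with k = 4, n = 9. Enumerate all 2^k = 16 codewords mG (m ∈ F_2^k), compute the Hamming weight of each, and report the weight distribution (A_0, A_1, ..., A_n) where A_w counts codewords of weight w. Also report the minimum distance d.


Weight distribution: A_0 = 1, A_1 = 1, A_2 = 3, A_3 = 6, A_4 = 3, A_5 = 1, A_6 = 1. Minimum distance d = 1.

Enumerate all 2^4 = 16 messages m ∈ F_2^4.
For each, compute codeword c = mG in F_2^9, then tally its weight.
  m = 0000 → c = 000000000, weight = 0.
  m = 1000 → c = 100000110, weight = 3.
  m = 0100 → c = 100001000, weight = 2.
  m = 1100 → c = 000001110, weight = 3.
  m = 0010 → c = 100000100, weight = 2.
  m = 1010 → c = 000000010, weight = 1.
  m = 0110 → c = 000001100, weight = 2.
  m = 1110 → c = 100001010, weight = 3.
  m = 0001 → c = 110010010, weight = 4.
  m = 1001 → c = 010010100, weight = 3.
  m = 0101 → c = 010011010, weight = 4.
  m = 1101 → c = 110011100, weight = 5.
  m = 0011 → c = 010010110, weight = 4.
  m = 1011 → c = 110010000, weight = 3.
  m = 0111 → c = 110011110, weight = 6.
  m = 1111 → c = 010011000, weight = 3.
Tally weights:
  weight 0: 1 codewords.
  weight 1: 1 codewords.
  weight 2: 3 codewords.
  weight 3: 6 codewords.
  weight 4: 3 codewords.
  weight 5: 1 codewords.
  weight 6: 1 codewords.
Minimum distance d = smallest w > 0 with A_w > 0 = 1.
Sanity: Σ A_w = 16 = 2^4 = 16 ✓.


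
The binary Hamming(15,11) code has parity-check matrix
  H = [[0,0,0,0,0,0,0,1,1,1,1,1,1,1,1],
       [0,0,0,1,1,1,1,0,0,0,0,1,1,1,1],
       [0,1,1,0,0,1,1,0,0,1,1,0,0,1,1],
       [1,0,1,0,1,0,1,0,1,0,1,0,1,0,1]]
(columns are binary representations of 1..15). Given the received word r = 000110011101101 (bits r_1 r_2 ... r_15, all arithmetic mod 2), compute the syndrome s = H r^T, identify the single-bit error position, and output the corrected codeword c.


s = (0, 1, 0, 0)^T, error position = 4, corrected codeword c = 000010011101101

Compute s = H r^T mod 2 one row at a time:
  s_1 = 1 + 1 + 1 + 0 + 1 + 1 + 0 + 1 = 6 ≡ 0 (mod 2).
  s_2 = 1 + 1 + 0 + 0 + 1 + 1 + 0 + 1 = 5 ≡ 1 (mod 2).
  s_3 = 0 + 0 + 0 + 0 + 1 + 0 + 0 + 1 = 2 ≡ 0 (mod 2).
  s_4 = 0 + 0 + 1 + 0 + 1 + 0 + 1 + 1 = 4 ≡ 0 (mod 2).
s = (0, 1, 0, 0)^T — this equals column 4 of H (binary 0100), so error is at position 4.
Correct: flip bit 4 of r = 000110011101101 to get c = 000010011101101.


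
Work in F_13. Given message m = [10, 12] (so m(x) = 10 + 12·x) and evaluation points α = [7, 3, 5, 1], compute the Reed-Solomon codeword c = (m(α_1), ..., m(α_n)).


c = [3, 7, 5, 9]

Message polynomial: m(x) = 10 + 12·x (mod 13).
For each evaluation point α_i, compute m(α_i) mod 13:
  α_1 = 7: Horner steps 12 → 3, so m(7) = 3.
  α_2 = 3: Horner steps 12 → 7, so m(3) = 7.
  α_3 = 5: Horner steps 12 → 5, so m(5) = 5.
  α_4 = 1: Horner steps 12 → 9, so m(1) = 9.
Codeword c = [3, 7, 5, 9] ∈ F_13^4.


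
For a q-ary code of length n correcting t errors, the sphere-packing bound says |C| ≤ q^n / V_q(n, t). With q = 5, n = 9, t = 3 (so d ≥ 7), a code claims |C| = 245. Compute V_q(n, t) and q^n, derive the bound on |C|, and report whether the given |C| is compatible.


V_q(n, t) = 5989, q^n = 1953125, Hamming bound = 326, |C| = 245 ≤ bound (satisfied).

Step 1: Compute V_q(n, t) = Σ_{j=0}^3 C(n, j) (q−1)^j.
  j = 0: C(9,0)·(4)^0 = 1·1 = 1.
  j = 1: C(9,1)·(4)^1 = 9·4 = 36.
  j = 2: C(9,2)·(4)^2 = 36·16 = 576.
  j = 3: C(9,3)·(4)^3 = 84·64 = 5376.
  V_q(n, t) = 1 + 36 + 576 + 5376 = 5989.
Step 2: q^n = 5^9 = 1953125.
Step 3: Hamming bound ⌊q^n / V_q(n,t)⌋ = ⌊1953125/5989⌋ = 326.
Step 4: Compare |C| = 245 to 326: satisfied.
The claimed |C| lies below the Hamming bound.


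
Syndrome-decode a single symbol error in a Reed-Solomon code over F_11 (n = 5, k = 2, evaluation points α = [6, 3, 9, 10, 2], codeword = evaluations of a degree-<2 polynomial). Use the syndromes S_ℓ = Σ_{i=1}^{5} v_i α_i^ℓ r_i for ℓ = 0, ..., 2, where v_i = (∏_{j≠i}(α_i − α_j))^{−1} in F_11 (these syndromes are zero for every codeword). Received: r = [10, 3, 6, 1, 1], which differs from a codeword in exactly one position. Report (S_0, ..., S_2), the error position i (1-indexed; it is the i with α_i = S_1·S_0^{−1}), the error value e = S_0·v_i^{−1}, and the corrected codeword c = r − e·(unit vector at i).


S = (1, 2, 4), error at position 5, error magnitude e = 4, c = [10, 3, 6, 1, 8].

Step 1: column multipliers v_i = (∏_{j≠i}(α_i − α_j))^{−1} mod 11.
  i = 1 (α = 6): (6−3)(6−9)(6−10)(6−2) = 3·(−3)·(−4)·4 = 144 ≡ 1, so v_1 = 1^{−1} = 1 (mod 11).
  i = 2 (α = 3): (3−6)(3−9)(3−10)(3−2) = (−3)·(−6)·(−7)·1 = −126 ≡ 6, so v_2 = 6^{−1} = 2 (mod 11).
  i = 3 (α = 9): (9−6)(9−3)(9−10)(9−2) = 3·6·(−1)·7 = −126 ≡ 6, so v_3 = 6^{−1} = 2 (mod 11).
  i = 4 (α = 10): (10−6)(10−3)(10−9)(10−2) = 4·7·1·8 = 224 ≡ 4, so v_4 = 4^{−1} = 3 (mod 11).
  i = 5 (α = 2): (2−6)(2−3)(2−9)(2−10) = (−4)·(−1)·(−7)·(−8) = 224 ≡ 4, so v_5 = 4^{−1} = 3 (mod 11).
  v = [1, 2, 2, 3, 3].
Step 2: syndromes of r = [10, 3, 6, 1, 1] (all sums mod 11).
  S_0 = Σ v_i r_i = 1·10 + 2·3 + 2·6 + 3·1 + 3·1 = 34 ≡ 1.
  S_1 = Σ v_i α_i r_i = 1·6·10 + 2·3·3 + 2·9·6 + 3·10·1 + 3·2·1 = 222 ≡ 2.
  α_i^2 mod 11 = [3, 9, 4, 1, 4].
  S_2 = Σ v_i α_i^2 r_i = 1·3·10 + 2·9·3 + 2·4·6 + 3·1·1 + 3·4·1 = 147 ≡ 4.
  S = (1, 2, 4) ≠ 0, so r is not a codeword (an error is present).
Step 3: locate the error. For a single error e at position i, S_ℓ = v_i·e·α_i^ℓ, so α_err = S_1/S_0.
  S_0^{−1} = 1^{−1} = 1 (mod 11), so α_err = 2·1 = 2 ≡ 2 = α_5. Error position i = 5.
  Consistency check: S_2/S_1 = 4·6 = 24 ≡ 2 = α_err ✓ (single-error assumption holds).
Step 4: error magnitude e = S_0/v_5 = S_0·∏_{j≠5}(α_5 − α_j) = 1·4 = 4 ≡ 4 (mod 11).
Step 5: correct position 5: c_5 = r_5 − e = 1 − 4 ≡ 8 (mod 11). Hence c = [10, 3, 6, 1, 8].
  Check: interpolating c through the α_i gives m(x) = 7 + 6·x (degree < 2) with m(α_i) = c_i for every i, so c is indeed a codeword.


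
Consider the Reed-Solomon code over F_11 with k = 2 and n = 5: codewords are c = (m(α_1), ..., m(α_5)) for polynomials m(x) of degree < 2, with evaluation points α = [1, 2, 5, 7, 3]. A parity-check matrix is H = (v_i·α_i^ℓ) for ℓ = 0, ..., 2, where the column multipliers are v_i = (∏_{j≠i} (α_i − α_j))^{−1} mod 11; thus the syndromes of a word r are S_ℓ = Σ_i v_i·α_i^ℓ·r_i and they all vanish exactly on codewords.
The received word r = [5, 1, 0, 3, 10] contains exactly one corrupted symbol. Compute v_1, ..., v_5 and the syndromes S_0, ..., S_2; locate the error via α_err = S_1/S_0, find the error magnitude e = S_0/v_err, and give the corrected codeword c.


S = (7, 10, 8), error at position 5, error magnitude e = 2, c = [5, 1, 0, 3, 8].

Step 1: column multipliers v_i = (∏_{j≠i}(α_i − α_j))^{−1} mod 11.
  i = 1 (α = 1): (1−2)(1−5)(1−7)(1−3) = (−1)·(−4)·(−6)·(−2) = 48 ≡ 4, so v_1 = 4^{−1} = 3 (mod 11).
  i = 2 (α = 2): (2−1)(2−5)(2−7)(2−3) = 1·(−3)·(−5)·(−1) = −15 ≡ 7, so v_2 = 7^{−1} = 8 (mod 11).
  i = 3 (α = 5): (5−1)(5−2)(5−7)(5−3) = 4·3·(−2)·2 = −48 ≡ 7, so v_3 = 7^{−1} = 8 (mod 11).
  i = 4 (α = 7): (7−1)(7−2)(7−5)(7−3) = 6·5·2·4 = 240 ≡ 9, so v_4 = 9^{−1} = 5 (mod 11).
  i = 5 (α = 3): (3−1)(3−2)(3−5)(3−7) = 2·1·(−2)·(−4) = 16 ≡ 5, so v_5 = 5^{−1} = 9 (mod 11).
  v = [3, 8, 8, 5, 9].
Step 2: syndromes of r = [5, 1, 0, 3, 10] (all sums mod 11).
  S_0 = Σ v_i r_i = 3·5 + 8·1 + 8·0 + 5·3 + 9·10 = 128 ≡ 7.
  S_1 = Σ v_i α_i r_i = 3·1·5 + 8·2·1 + 8·5·0 + 5·7·3 + 9·3·10 = 406 ≡ 10.
  α_i^2 mod 11 = [1, 4, 3, 5, 9].
  S_2 = Σ v_i α_i^2 r_i = 3·1·5 + 8·4·1 + 8·3·0 + 5·5·3 + 9·9·10 = 932 ≡ 8.
  S = (7, 10, 8) ≠ 0, so r is not a codeword (an error is present).
Step 3: locate the error. For a single error e at position i, S_ℓ = v_i·e·α_i^ℓ, so α_err = S_1/S_0.
  S_0^{−1} = 7^{−1} = 8 (mod 11), so α_err = 10·8 = 80 ≡ 3 = α_5. Error position i = 5.
  Consistency check: S_2/S_1 = 8·10 = 80 ≡ 3 = α_err ✓ (single-error assumption holds).
Step 4: error magnitude e = S_0/v_5 = S_0·∏_{j≠5}(α_5 − α_j) = 7·5 = 35 ≡ 2 (mod 11).
Step 5: correct position 5: c_5 = r_5 − e = 10 − 2 ≡ 8 (mod 11). Hence c = [5, 1, 0, 3, 8].
  Check: interpolating c through the α_i gives m(x) = 9 + 7·x (degree < 2) with m(α_i) = c_i for every i, so c is indeed a codeword.


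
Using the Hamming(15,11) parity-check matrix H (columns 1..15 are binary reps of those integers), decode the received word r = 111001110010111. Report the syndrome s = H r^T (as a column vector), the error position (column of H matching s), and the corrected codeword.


s = (1, 1, 1, 0)^T, error position = 14, corrected codeword c = 111001110010101

Compute s = H r^T mod 2 one row at a time:
  s_1 = 1 + 0 + 0 + 1 + 0 + 1 + 1 + 1 = 5 ≡ 1 (mod 2).
  s_2 = 0 + 0 + 1 + 1 + 0 + 1 + 1 + 1 = 5 ≡ 1 (mod 2).
  s_3 = 1 + 1 + 1 + 1 + 0 + 1 + 1 + 1 = 7 ≡ 1 (mod 2).
  s_4 = 1 + 1 + 0 + 1 + 0 + 1 + 1 + 1 = 6 ≡ 0 (mod 2).
s = (1, 1, 1, 0)^T — this equals column 14 of H (binary 1110), so error is at position 14.
Correct: flip bit 14 of r = 111001110010111 to get c = 111001110010101.


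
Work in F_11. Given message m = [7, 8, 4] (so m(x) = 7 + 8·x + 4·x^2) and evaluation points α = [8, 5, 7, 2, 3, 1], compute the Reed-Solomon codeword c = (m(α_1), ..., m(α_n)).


c = [8, 4, 6, 6, 1, 8]

Message polynomial: m(x) = 7 + 8·x + 4·x^2 (mod 11).
For each evaluation point α_i, compute m(α_i) mod 11:
  α_1 = 8: Horner steps 4 → 7 → 8, so m(8) = 8.
  α_2 = 5: Horner steps 4 → 6 → 4, so m(5) = 4.
  α_3 = 7: Horner steps 4 → 3 → 6, so m(7) = 6.
  α_4 = 2: Horner steps 4 → 5 → 6, so m(2) = 6.
  α_5 = 3: Horner steps 4 → 9 → 1, so m(3) = 1.
  α_6 = 1: Horner steps 4 → 1 → 8, so m(1) = 8.
Codeword c = [8, 4, 6, 6, 1, 8] ∈ F_11^6.


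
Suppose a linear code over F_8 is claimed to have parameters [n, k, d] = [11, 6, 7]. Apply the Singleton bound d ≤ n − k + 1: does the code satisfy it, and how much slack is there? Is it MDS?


Singleton RHS = n − k + 1 = 6, slack = -1, bound violated (no such code; not MDS).

Singleton bound: d ≤ n − k + 1.
Here n = 11, k = 6, so n − k + 1 = 6.
Given d = 7, check d ≤ 6: NO.
Slack = (n − k + 1) − d = -1.
The slack is negative: d = 7 exceeds n − k + 1 = 6 by 1, so the Singleton bound is violated and no linear [11, 6, 7]_8 code can exist. In particular it is not MDS (MDS requires d = n − k + 1 exactly).
Description: the claimed parameters are [11, 6, 7]_8; such a code would be impossible (violates the Singleton bound).


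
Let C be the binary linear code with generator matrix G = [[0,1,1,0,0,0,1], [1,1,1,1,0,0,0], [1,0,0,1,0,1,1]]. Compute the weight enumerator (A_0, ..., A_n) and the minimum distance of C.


Weight distribution: A_0 = 1, A_1 = 1, A_3 = 2, A_4 = 3, A_5 = 1. Minimum distance d = 1.

Enumerate all 2^3 = 8 messages m ∈ F_2^3.
For each, compute codeword c = mG in F_2^7, then tally its weight.
  m = 000 → c = 0000000, weight = 0.
  m = 100 → c = 0110001, weight = 3.
  m = 010 → c = 1111000, weight = 4.
  m = 110 → c = 1001001, weight = 3.
  m = 001 → c = 1001011, weight = 4.
  m = 101 → c = 1111010, weight = 5.
  m = 011 → c = 0110011, weight = 4.
  m = 111 → c = 0000010, weight = 1.
Tally weights:
  weight 0: 1 codewords.
  weight 1: 1 codewords.
  weight 3: 2 codewords.
  weight 4: 3 codewords.
  weight 5: 1 codewords.
Minimum distance d = smallest w > 0 with A_w > 0 = 1.
Sanity: Σ A_w = 8 = 2^3 = 8 ✓.


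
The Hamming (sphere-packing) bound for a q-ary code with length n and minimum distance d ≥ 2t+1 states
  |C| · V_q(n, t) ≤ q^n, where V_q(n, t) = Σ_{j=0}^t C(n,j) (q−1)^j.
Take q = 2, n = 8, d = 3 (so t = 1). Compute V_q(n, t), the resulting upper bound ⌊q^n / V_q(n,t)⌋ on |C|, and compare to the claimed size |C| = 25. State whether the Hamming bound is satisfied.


V_q(n, t) = 9, q^n = 256, Hamming bound = 28, |C| = 25 ≤ bound (satisfied).

Step 1: Compute V_q(n, t) = Σ_{j=0}^1 C(n, j) (q−1)^j.
  j = 0: C(8,0)·(1)^0 = 1·1 = 1.
  j = 1: C(8,1)·(1)^1 = 8·1 = 8.
  V_q(n, t) = 1 + 8 = 9.
Step 2: q^n = 2^8 = 256.
Step 3: Hamming bound ⌊q^n / V_q(n,t)⌋ = ⌊256/9⌋ = 28.
Step 4: Compare |C| = 25 to 28: satisfied.
The claimed |C| lies below the Hamming bound.


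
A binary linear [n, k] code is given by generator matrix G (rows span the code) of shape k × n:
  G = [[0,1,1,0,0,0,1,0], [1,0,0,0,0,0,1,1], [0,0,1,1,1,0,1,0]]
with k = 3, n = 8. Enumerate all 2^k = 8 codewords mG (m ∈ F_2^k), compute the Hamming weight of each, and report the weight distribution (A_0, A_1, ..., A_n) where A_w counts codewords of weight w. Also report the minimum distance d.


Weight distribution: A_0 = 1, A_3 = 3, A_4 = 2, A_5 = 1, A_6 = 1. Minimum distance d = 3.

Enumerate all 2^3 = 8 messages m ∈ F_2^3.
For each, compute codeword c = mG in F_2^8, then tally its weight.
  m = 000 → c = 00000000, weight = 0.
  m = 100 → c = 01100010, weight = 3.
  m = 010 → c = 10000011, weight = 3.
  m = 110 → c = 11100001, weight = 4.
  m = 001 → c = 00111010, weight = 4.
  m = 101 → c = 01011000, weight = 3.
  m = 011 → c = 10111001, weight = 5.
  m = 111 → c = 11011011, weight = 6.
Tally weights:
  weight 0: 1 codewords.
  weight 3: 3 codewords.
  weight 4: 2 codewords.
  weight 5: 1 codewords.
  weight 6: 1 codewords.
Minimum distance d = smallest w > 0 with A_w > 0 = 3.
Sanity: Σ A_w = 8 = 2^3 = 8 ✓.


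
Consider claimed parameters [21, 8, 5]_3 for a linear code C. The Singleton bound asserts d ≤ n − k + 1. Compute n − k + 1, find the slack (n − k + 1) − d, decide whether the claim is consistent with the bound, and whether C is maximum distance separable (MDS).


Singleton RHS = n − k + 1 = 14, slack = 9, bound satisfied, not MDS.

Singleton bound: d ≤ n − k + 1.
Here n = 21, k = 8, so n − k + 1 = 14.
Given d = 5, check d ≤ 14: YES.
Slack = (n − k + 1) − d = 9.
The code is NOT MDS (slack = 9 > 0).
Description: the claimed parameters are [21, 8, 5]_3; such a code would be non-MDS.


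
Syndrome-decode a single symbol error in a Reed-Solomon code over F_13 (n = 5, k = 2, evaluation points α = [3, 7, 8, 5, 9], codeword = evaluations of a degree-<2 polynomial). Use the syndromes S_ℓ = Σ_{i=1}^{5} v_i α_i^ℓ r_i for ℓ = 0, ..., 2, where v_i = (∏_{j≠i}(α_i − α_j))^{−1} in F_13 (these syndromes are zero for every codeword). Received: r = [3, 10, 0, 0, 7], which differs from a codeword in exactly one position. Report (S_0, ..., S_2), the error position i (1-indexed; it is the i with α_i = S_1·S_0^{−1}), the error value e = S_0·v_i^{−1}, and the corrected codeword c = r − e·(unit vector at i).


S = (1, 8, 12), error at position 3, error magnitude e = 11, c = [3, 10, 2, 0, 7].

Step 1: column multipliers v_i = (∏_{j≠i}(α_i − α_j))^{−1} mod 13.
  i = 1 (α = 3): (3−7)(3−8)(3−5)(3−9) = (−4)·(−5)·(−2)·(−6) = 240 ≡ 6, so v_1 = 6^{−1} = 11 (mod 13).
  i = 2 (α = 7): (7−3)(7−8)(7−5)(7−9) = 4·(−1)·2·(−2) = 16 ≡ 3, so v_2 = 3^{−1} = 9 (mod 13).
  i = 3 (α = 8): (8−3)(8−7)(8−5)(8−9) = 5·1·3·(−1) = −15 ≡ 11, so v_3 = 11^{−1} = 6 (mod 13).
  i = 4 (α = 5): (5−3)(5−7)(5−8)(5−9) = 2·(−2)·(−3)·(−4) = −48 ≡ 4, so v_4 = 4^{−1} = 10 (mod 13).
  i = 5 (α = 9): (9−3)(9−7)(9−8)(9−5) = 6·2·1·4 = 48 ≡ 9, so v_5 = 9^{−1} = 3 (mod 13).
  v = [11, 9, 6, 10, 3].
Step 2: syndromes of r = [3, 10, 0, 0, 7] (all sums mod 13).
  S_0 = Σ v_i r_i = 11·3 + 9·10 + 6·0 + 10·0 + 3·7 = 144 ≡ 1.
  S_1 = Σ v_i α_i r_i = 11·3·3 + 9·7·10 + 6·8·0 + 10·5·0 + 3·9·7 = 918 ≡ 8.
  α_i^2 mod 13 = [9, 10, 12, 12, 3].
  S_2 = Σ v_i α_i^2 r_i = 11·9·3 + 9·10·10 + 6·12·0 + 10·12·0 + 3·3·7 = 1260 ≡ 12.
  S = (1, 8, 12) ≠ 0, so r is not a codeword (an error is present).
Step 3: locate the error. For a single error e at position i, S_ℓ = v_i·e·α_i^ℓ, so α_err = S_1/S_0.
  S_0^{−1} = 1^{−1} = 1 (mod 13), so α_err = 8·1 = 8 ≡ 8 = α_3. Error position i = 3.
  Consistency check: S_2/S_1 = 12·5 = 60 ≡ 8 = α_err ✓ (single-error assumption holds).
Step 4: error magnitude e = S_0/v_3 = S_0·∏_{j≠3}(α_3 − α_j) = 1·11 = 11 ≡ 11 (mod 13).
Step 5: correct position 3: c_3 = r_3 − e = 0 − 11 ≡ 2 (mod 13). Hence c = [3, 10, 2, 0, 7].
  Check: interpolating c through the α_i gives m(x) = 1 + 5·x (degree < 2) with m(α_i) = c_i for every i, so c is indeed a codeword.


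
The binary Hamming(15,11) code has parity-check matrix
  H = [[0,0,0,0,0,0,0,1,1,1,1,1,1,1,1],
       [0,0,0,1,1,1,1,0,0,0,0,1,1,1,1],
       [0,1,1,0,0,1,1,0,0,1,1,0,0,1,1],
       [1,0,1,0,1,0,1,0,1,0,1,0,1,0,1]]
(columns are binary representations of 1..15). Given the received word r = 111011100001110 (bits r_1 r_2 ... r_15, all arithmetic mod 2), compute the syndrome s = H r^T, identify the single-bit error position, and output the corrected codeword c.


s = (1, 0, 1, 1)^T, error position = 11, corrected codeword c = 111011100011110

Compute s = H r^T mod 2 one row at a time:
  s_1 = 0 + 0 + 0 + 0 + 1 + 1 + 1 + 0 = 3 ≡ 1 (mod 2).
  s_2 = 0 + 1 + 1 + 1 + 1 + 1 + 1 + 0 = 6 ≡ 0 (mod 2).
  s_3 = 1 + 1 + 1 + 1 + 0 + 0 + 1 + 0 = 5 ≡ 1 (mod 2).
  s_4 = 1 + 1 + 1 + 1 + 0 + 0 + 1 + 0 = 5 ≡ 1 (mod 2).
s = (1, 0, 1, 1)^T — this equals column 11 of H (binary 1011), so error is at position 11.
Correct: flip bit 11 of r = 111011100001110 to get c = 111011100011110.


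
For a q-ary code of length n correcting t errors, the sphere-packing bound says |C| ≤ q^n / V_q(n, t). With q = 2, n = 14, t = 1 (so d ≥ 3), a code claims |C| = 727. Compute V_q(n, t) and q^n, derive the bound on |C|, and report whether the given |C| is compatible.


V_q(n, t) = 15, q^n = 16384, Hamming bound = 1092, |C| = 727 ≤ bound (satisfied).

Step 1: Compute V_q(n, t) = Σ_{j=0}^1 C(n, j) (q−1)^j.
  j = 0: C(14,0)·(1)^0 = 1·1 = 1.
  j = 1: C(14,1)·(1)^1 = 14·1 = 14.
  V_q(n, t) = 1 + 14 = 15.
Step 2: q^n = 2^14 = 16384.
Step 3: Hamming bound ⌊q^n / V_q(n,t)⌋ = ⌊16384/15⌋ = 1092.
Step 4: Compare |C| = 727 to 1092: satisfied.
The claimed |C| lies below the Hamming bound.
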